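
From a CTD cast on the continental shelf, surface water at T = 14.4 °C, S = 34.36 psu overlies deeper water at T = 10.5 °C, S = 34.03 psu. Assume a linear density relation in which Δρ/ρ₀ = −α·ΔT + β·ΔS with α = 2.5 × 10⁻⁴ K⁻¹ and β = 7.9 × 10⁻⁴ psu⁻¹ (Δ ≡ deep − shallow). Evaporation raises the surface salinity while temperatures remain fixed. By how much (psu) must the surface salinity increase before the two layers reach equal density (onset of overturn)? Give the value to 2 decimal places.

0.90 psu

Neutral buoyancy requires −α(T_deep − T_surf) + β(S_deep − S_surf′) = 0.
S_surf′ = S_deep − (α/β)·ΔT = 34.03 − (2.5 × 10⁻⁴/7.9 × 10⁻⁴)·(-3.9) = 35.2642 psu.
Increase required: 35.2642 − 34.36 = 0.9042 psu.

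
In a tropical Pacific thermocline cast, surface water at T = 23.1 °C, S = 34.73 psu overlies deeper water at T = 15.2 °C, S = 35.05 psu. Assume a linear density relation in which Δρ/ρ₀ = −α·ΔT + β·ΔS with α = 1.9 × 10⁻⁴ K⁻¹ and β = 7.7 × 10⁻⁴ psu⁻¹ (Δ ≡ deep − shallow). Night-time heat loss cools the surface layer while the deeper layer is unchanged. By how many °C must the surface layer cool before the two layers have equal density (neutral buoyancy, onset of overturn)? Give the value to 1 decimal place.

9.2 °C

Neutral buoyancy requires Δρ = 0, i.e. −α(T_deep − T_surf′) + β(S_deep − S_surf) = 0.
T_surf′ = T_deep − (β/α)·ΔS = 15.2 − (7.7 × 10⁻⁴/1.9 × 10⁻⁴)·(+0.32) = 13.903 °C.
Cooling required: 23.1 − (13.903) = 9.197 °C.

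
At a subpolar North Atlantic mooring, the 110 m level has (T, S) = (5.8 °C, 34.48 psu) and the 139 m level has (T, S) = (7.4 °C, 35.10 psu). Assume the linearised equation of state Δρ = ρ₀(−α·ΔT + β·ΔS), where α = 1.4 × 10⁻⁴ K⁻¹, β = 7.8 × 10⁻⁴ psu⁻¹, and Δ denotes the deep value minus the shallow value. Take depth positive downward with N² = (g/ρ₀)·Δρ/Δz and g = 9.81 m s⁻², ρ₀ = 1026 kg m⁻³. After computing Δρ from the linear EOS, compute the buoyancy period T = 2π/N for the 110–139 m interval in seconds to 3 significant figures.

670 s

ΔT = +1.6 K, ΔS = +0.62 psu (deep − shallow).
Δρ/ρ₀ = −αΔT + βΔS = -2.24 × 10⁻⁴ + 4.836 × 10⁻⁴ = 2.596 × 10⁻⁴, so Δρ ≈ 0.2663 kg m⁻³.
N² = (g/ρ₀)·Δρ/Δz = g·(Δρ/ρ₀)/Δz = 9.81 × 2.596 × 10⁻⁴ / 29 = 8.7816 × 10⁻⁵ s⁻².
N = √(8.7816 × 10⁻⁵) = 9.3710 × 10⁻³ rad s⁻¹ → T = 2π/N = 670.49 s ≈ 670 s.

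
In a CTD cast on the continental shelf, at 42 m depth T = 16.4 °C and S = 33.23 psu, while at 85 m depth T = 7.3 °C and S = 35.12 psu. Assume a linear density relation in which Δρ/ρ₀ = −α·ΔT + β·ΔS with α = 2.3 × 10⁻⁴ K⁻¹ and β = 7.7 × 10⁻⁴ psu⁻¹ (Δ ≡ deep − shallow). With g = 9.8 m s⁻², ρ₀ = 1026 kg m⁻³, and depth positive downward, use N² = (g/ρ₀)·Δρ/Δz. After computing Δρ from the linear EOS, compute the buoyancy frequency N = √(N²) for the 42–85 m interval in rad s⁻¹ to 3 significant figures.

ΔT = -9.1 K, ΔS = +1.89 psu (deep − shallow).
Δρ/ρ₀ = −αΔT + βΔS = 2.093 × 10⁻³ + 1.4553 × 10⁻³ = 3.5483 × 10⁻³, so Δρ ≈ 3.641 kg m⁻³.
N² = (g/ρ₀)·Δρ/Δz = g·(Δρ/ρ₀)/Δz = 9.8 × 3.5483 × 10⁻³ / 43 = 8.0868 × 10⁻⁴ s⁻².
N = √(8.0868 × 10⁻⁴) = 0.028437 rad s⁻¹ ≈ 0.0284 rad s⁻¹.

0.0284 rad s⁻¹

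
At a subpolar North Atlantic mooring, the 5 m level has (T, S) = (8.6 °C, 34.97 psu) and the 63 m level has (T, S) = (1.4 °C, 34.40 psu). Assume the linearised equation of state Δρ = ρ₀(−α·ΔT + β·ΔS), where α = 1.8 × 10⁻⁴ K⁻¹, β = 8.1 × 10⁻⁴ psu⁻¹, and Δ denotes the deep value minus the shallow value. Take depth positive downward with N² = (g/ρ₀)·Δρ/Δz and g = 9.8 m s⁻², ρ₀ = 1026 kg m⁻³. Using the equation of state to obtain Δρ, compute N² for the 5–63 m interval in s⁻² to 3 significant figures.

ΔT = -7.2 K, ΔS = -0.57 psu (deep − shallow).
Δρ/ρ₀ = −αΔT + βΔS = 1.296 × 10⁻³ − 4.617 × 10⁻⁴ = 8.343 × 10⁻⁴, so Δρ ≈ 0.8560 kg m⁻³.
N² = (g/ρ₀)·Δρ/Δz = g·(Δρ/ρ₀)/Δz = 9.8 × 8.343 × 10⁻⁴ / 58 = 1.4097 × 10⁻⁴ s⁻² ≈ 1.41 × 10⁻⁴ s⁻².

1.41 × 10⁻⁴ s⁻²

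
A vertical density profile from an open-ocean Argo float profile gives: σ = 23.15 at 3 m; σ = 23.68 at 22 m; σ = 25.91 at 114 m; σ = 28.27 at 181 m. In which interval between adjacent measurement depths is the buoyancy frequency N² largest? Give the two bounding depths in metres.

Compute the density gradient over each adjacent pair:
  3–22 m: Δρ/Δz = 0.53/19 = 0.028 kg m⁻⁴
  22–114 m: Δρ/Δz = 2.23/92 = 0.024 kg m⁻⁴
  114–181 m: Δρ/Δz = 2.36/67 = 0.035 kg m⁻⁴
The largest gradient is in the 114–181 m interval — the pycnocline.

114–181 m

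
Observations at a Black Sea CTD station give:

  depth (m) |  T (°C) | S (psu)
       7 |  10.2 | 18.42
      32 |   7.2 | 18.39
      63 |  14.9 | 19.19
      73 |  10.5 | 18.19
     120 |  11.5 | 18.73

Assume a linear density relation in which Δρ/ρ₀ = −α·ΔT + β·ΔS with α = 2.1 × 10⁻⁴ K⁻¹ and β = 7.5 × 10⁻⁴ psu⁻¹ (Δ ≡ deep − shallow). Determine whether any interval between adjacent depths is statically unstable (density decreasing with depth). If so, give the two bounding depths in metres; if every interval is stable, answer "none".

Evaluate Δρ/ρ₀ = −αΔT + βΔS across each adjacent pair:
  7–32 m: −αΔT+βΔS = −(2.1 × 10⁻⁴)(-3.0)+(7.5 × 10⁻⁴)(-0.03) = 6.1 × 10⁻⁴ → stable
  32–63 m: −αΔT+βΔS = −(2.1 × 10⁻⁴)(+7.7)+(7.5 × 10⁻⁴)(+0.80) = -1.0 × 10⁻³ → UNSTABLE
  63–73 m: −αΔT+βΔS = −(2.1 × 10⁻⁴)(-4.4)+(7.5 × 10⁻⁴)(-1.00) = 1.7 × 10⁻⁴ → stable
  73–120 m: −αΔT+βΔS = −(2.1 × 10⁻⁴)(+1.0)+(7.5 × 10⁻⁴)(+0.54) = 2.0 × 10⁻⁴ → stable
The 32–63 m interval has Δρ < 0: lighter water underlies denser water.

32–63 m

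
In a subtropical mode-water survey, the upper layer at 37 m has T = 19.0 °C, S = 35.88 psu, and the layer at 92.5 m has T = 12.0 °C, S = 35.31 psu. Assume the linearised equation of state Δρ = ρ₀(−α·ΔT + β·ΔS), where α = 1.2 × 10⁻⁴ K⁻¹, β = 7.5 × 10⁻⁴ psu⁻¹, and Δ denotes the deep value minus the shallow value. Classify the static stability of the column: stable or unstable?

ΔT = 12.0 − 19.0 = -7.0 K and ΔS = 35.31 − 35.88 = -0.57 psu (deep − shallow).
−αΔT = 8.40 × 10⁻⁴; βΔS = -4.275 × 10⁻⁴; sum Δρ/ρ₀ = 4.125 × 10⁻⁴.
Δρ/ρ₀ > 0, so Δρ > 0: deeper water is denser → statically stable.

stable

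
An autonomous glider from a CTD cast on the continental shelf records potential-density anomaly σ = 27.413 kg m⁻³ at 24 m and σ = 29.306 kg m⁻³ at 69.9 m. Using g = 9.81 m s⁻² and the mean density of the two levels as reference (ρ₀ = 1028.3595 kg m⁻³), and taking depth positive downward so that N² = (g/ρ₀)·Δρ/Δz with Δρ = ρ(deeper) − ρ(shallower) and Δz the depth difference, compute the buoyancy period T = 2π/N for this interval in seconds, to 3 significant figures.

317 s

Δρ = 1029.306 − 1027.413 = 1.893 kg m⁻³ over Δz = 69.9 − 24 = 45.9 m.
N² = (9.81/1028.3595) × (1.893/45.9) = 3.9343 × 10⁻⁴ s⁻².
N = √(3.9343 × 10⁻⁴) = 0.019835 rad s⁻¹, so T = 2π/N = 316.77 s ≈ 317 s.
Since Δρ > 0 the layer is stably stratified.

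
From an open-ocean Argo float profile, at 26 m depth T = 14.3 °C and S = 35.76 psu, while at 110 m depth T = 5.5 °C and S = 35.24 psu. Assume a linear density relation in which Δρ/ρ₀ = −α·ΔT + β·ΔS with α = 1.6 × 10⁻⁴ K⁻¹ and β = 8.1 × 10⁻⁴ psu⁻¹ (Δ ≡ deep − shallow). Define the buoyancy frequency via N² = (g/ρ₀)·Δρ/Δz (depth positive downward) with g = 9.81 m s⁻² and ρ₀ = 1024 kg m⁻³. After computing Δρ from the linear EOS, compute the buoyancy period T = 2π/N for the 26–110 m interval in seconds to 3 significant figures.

ΔT = -8.8 K, ΔS = -0.52 psu (deep − shallow).
Δρ/ρ₀ = −αΔT + βΔS = 1.408 × 10⁻³ − 4.212 × 10⁻⁴ = 9.868 × 10⁻⁴, so Δρ ≈ 1.010 kg m⁻³.
N² = (g/ρ₀)·Δρ/Δz = g·(Δρ/ρ₀)/Δz = 9.81 × 9.868 × 10⁻⁴ / 84 = 1.1524 × 10⁻⁴ s⁻².
N = √(1.1524 × 10⁻⁴) = 0.010735 rad s⁻¹ → T = 2π/N = 585.30 s ≈ 585 s.

585 s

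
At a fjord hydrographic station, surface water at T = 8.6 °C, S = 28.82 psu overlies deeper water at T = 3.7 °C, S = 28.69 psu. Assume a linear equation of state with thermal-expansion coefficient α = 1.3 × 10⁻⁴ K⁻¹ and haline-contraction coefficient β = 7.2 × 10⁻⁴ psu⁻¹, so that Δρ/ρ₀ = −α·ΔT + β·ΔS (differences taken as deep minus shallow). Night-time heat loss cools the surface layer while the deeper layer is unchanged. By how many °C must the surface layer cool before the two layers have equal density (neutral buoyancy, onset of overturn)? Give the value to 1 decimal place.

4.2 °C

Neutral buoyancy requires Δρ = 0, i.e. −α(T_deep − T_surf′) + β(S_deep − S_surf) = 0.
T_surf′ = T_deep − (β/α)·ΔS = 3.7 − (7.2 × 10⁻⁴/1.3 × 10⁻⁴)·(-0.13) = 4.420 °C.
Cooling required: 8.6 − (4.420) = 4.180 °C.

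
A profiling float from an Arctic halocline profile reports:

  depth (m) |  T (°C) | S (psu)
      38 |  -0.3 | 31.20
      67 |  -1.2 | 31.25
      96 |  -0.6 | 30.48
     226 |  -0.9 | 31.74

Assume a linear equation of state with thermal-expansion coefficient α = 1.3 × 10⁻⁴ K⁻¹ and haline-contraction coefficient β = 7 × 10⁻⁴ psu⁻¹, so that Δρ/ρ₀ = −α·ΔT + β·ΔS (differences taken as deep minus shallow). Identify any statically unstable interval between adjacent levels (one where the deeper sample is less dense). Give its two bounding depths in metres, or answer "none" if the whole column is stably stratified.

67–96 m

Evaluate Δρ/ρ₀ = −αΔT + βΔS across each adjacent pair:
  38–67 m: −αΔT+βΔS = −(1.3 × 10⁻⁴)(-0.9)+(7 × 10⁻⁴)(+0.05) = 1.5 × 10⁻⁴ → stable
  67–96 m: −αΔT+βΔS = −(1.3 × 10⁻⁴)(+0.6)+(7 × 10⁻⁴)(-0.77) = -6.2 × 10⁻⁴ → UNSTABLE
  96–226 m: −αΔT+βΔS = −(1.3 × 10⁻⁴)(-0.3)+(7 × 10⁻⁴)(+1.26) = 9.2 × 10⁻⁴ → stable
The 67–96 m interval has Δρ < 0: lighter water underlies denser water.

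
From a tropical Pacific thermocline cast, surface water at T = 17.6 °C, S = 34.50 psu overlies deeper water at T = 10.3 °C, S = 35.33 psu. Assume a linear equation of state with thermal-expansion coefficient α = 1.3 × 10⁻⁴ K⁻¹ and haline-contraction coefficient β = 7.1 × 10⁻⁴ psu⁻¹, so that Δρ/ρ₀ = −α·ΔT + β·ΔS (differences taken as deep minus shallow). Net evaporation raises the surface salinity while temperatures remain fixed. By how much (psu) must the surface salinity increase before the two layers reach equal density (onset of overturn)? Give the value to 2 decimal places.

Neutral buoyancy requires −α(T_deep − T_surf) + β(S_deep − S_surf′) = 0.
S_surf′ = S_deep − (α/β)·ΔT = 35.33 − (1.3 × 10⁻⁴/7.1 × 10⁻⁴)·(-7.3) = 36.6666 psu.
Increase required: 36.6666 − 34.50 = 2.1666 psu.

2.17 psu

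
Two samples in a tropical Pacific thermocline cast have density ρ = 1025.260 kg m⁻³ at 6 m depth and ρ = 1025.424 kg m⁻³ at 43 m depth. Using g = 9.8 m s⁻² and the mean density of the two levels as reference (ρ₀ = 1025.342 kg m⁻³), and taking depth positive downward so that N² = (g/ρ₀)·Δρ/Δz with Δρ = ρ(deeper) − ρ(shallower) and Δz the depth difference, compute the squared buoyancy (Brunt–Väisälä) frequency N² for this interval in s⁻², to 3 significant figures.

4.24 × 10⁻⁵ s⁻²

Δρ = 1025.424 − 1025.260 = 0.164 kg m⁻³ over Δz = 43 − 6 = 37 m.
N² = (9.8/1025.342) × (0.164/37) = 4.2364 × 10⁻⁵ s⁻² ≈ 4.24 × 10⁻⁵ s⁻².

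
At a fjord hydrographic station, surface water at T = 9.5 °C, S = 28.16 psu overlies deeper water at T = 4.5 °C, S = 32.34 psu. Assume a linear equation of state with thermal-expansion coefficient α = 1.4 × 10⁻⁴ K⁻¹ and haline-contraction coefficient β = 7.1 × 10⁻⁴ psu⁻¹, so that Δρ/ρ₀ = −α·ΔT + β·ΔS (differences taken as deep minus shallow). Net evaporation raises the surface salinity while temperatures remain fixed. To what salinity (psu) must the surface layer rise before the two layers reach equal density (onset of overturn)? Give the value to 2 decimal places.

Neutral buoyancy requires −α(T_deep − T_surf) + β(S_deep − S_surf′) = 0.
S_surf′ = S_deep − (α/β)·ΔT = 32.34 − (1.4 × 10⁻⁴/7.1 × 10⁻⁴)·(-5.0) = 33.3259 psu.
Increase required: 33.3259 − 28.16 = 5.1659 psu.

33.33 psu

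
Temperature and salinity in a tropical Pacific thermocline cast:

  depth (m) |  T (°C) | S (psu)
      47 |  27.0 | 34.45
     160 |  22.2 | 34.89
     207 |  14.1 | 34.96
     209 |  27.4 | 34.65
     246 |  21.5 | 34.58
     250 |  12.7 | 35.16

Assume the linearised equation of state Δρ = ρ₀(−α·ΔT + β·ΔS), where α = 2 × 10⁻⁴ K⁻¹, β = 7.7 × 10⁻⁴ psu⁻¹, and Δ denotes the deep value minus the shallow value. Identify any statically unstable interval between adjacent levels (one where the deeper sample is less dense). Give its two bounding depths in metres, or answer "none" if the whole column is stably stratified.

Evaluate Δρ/ρ₀ = −αΔT + βΔS across each adjacent pair:
  47–160 m: −αΔT+βΔS = −(2 × 10⁻⁴)(-4.8)+(7.7 × 10⁻⁴)(+0.44) = 1.3 × 10⁻³ → stable
  160–207 m: −αΔT+βΔS = −(2 × 10⁻⁴)(-8.1)+(7.7 × 10⁻⁴)(+0.07) = 1.7 × 10⁻³ → stable
  207–209 m: −αΔT+βΔS = −(2 × 10⁻⁴)(+13.3)+(7.7 × 10⁻⁴)(-0.31) = -2.9 × 10⁻³ → UNSTABLE
  209–246 m: −αΔT+βΔS = −(2 × 10⁻⁴)(-5.9)+(7.7 × 10⁻⁴)(-0.07) = 1.1 × 10⁻³ → stable
  246–250 m: −αΔT+βΔS = −(2 × 10⁻⁴)(-8.8)+(7.7 × 10⁻⁴)(+0.58) = 2.2 × 10⁻³ → stable
The 207–209 m interval has Δρ < 0: lighter water underlies denser water.

207–209 m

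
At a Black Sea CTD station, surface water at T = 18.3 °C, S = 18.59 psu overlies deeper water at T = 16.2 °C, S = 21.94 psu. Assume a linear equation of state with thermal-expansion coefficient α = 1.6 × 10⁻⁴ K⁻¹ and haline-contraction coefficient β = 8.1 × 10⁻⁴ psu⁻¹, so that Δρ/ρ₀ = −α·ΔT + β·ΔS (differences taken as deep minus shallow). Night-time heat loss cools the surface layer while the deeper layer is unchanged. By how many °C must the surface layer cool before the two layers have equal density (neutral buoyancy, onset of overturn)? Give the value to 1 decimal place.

Neutral buoyancy requires Δρ = 0, i.e. −α(T_deep − T_surf′) + β(S_deep − S_surf) = 0.
T_surf′ = T_deep − (β/α)·ΔS = 16.2 − (8.1 × 10⁻⁴/1.6 × 10⁻⁴)·(+3.35) = -0.759 °C.
Cooling required: 18.3 − (-0.759) = 19.059 °C.

19.1 °C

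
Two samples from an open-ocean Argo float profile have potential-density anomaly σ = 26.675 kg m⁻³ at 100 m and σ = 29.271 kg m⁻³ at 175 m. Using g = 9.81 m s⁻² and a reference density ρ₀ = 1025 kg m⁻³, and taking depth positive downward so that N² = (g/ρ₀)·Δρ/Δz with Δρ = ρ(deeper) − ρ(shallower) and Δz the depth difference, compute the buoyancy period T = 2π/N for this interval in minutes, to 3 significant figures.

5.75 min

Δρ = 1029.271 − 1026.675 = 2.596 kg m⁻³ over Δz = 175 − 100 = 75 m.
N² = (9.81/1025) × (2.596/75) = 3.3127 × 10⁻⁴ s⁻².
N = √(3.3127 × 10⁻⁴) = 0.018201 rad s⁻¹, so T = 2π/N = 345.21 s = 5.7535 min ≈ 5.75 min.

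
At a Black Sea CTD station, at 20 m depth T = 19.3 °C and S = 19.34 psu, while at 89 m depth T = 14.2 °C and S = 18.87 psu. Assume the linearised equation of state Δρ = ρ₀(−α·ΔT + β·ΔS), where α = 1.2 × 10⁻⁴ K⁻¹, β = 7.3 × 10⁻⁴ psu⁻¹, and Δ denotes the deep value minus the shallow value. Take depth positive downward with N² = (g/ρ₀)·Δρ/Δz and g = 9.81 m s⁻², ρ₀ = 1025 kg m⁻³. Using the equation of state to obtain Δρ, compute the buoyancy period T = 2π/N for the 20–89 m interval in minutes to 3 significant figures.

ΔT = -5.1 K, ΔS = -0.47 psu (deep − shallow).
Δρ/ρ₀ = −αΔT + βΔS = 6.12 × 10⁻⁴ − 3.431 × 10⁻⁴ = 2.689 × 10⁻⁴, so Δρ ≈ 0.2756 kg m⁻³.
N² = (g/ρ₀)·Δρ/Δz = g·(Δρ/ρ₀)/Δz = 9.81 × 2.689 × 10⁻⁴ / 69 = 3.8231 × 10⁻⁵ s⁻².
N = √(3.8231 × 10⁻⁵) = 6.1831 × 10⁻³ rad s⁻¹ → T = 2π/N = 1.0162 × 10³ s = 16.937 min ≈ 16.9 min.

16.9 min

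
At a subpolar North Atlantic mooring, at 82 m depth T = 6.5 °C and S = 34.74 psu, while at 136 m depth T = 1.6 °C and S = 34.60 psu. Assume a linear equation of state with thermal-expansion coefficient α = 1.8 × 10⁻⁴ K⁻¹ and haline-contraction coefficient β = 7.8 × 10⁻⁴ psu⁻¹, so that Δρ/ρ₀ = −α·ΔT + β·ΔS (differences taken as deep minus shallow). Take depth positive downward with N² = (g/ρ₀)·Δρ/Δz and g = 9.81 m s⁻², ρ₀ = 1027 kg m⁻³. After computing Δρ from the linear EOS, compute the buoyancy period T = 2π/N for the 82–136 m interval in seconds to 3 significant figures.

530 s

ΔT = -4.9 K, ΔS = -0.14 psu (deep − shallow).
Δρ/ρ₀ = −αΔT + βΔS = 8.82 × 10⁻⁴ − 1.092 × 10⁻⁴ = 7.728 × 10⁻⁴, so Δρ ≈ 0.7937 kg m⁻³.
N² = (g/ρ₀)·Δρ/Δz = g·(Δρ/ρ₀)/Δz = 9.81 × 7.728 × 10⁻⁴ / 54 = 1.4039 × 10⁻⁴ s⁻².
N = √(1.4039 × 10⁻⁴) = 0.011849 rad s⁻¹ → T = 2π/N = 530.27 s ≈ 530 s.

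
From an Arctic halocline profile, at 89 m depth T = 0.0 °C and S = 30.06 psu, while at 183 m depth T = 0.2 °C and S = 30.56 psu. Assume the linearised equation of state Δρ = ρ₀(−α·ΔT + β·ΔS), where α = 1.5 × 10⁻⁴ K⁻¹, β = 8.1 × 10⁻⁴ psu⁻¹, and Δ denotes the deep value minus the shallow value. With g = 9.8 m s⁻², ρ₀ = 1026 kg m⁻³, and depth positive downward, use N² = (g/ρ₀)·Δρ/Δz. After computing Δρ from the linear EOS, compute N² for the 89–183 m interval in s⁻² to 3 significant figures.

ΔT = +0.2 K, ΔS = +0.50 psu (deep − shallow).
Δρ/ρ₀ = −αΔT + βΔS = -3.00 × 10⁻⁵ + 4.05 × 10⁻⁴ = 3.75 × 10⁻⁴, so Δρ ≈ 0.3847 kg m⁻³.
N² = (g/ρ₀)·Δρ/Δz = g·(Δρ/ρ₀)/Δz = 9.8 × 3.75 × 10⁻⁴ / 94 = 3.9096 × 10⁻⁵ s⁻² ≈ 3.91 × 10⁻⁵ s⁻².

3.91 × 10⁻⁵ s⁻²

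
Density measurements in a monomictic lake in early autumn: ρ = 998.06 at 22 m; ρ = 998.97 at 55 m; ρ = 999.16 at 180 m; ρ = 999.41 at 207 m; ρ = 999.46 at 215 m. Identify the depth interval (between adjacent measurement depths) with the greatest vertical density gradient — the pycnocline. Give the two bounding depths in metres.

Compute the density gradient over each adjacent pair:
  22–55 m: Δρ/Δz = 0.91/33 = 0.028 kg m⁻⁴
  55–180 m: Δρ/Δz = 0.19/125 = 1.5 × 10⁻³ kg m⁻⁴
  180–207 m: Δρ/Δz = 0.25/27 = 9.3 × 10⁻³ kg m⁻⁴
  207–215 m: Δρ/Δz = 0.05/8 = 6.3 × 10⁻³ kg m⁻⁴
The largest gradient is in the 22–55 m interval — the pycnocline.

22–55 m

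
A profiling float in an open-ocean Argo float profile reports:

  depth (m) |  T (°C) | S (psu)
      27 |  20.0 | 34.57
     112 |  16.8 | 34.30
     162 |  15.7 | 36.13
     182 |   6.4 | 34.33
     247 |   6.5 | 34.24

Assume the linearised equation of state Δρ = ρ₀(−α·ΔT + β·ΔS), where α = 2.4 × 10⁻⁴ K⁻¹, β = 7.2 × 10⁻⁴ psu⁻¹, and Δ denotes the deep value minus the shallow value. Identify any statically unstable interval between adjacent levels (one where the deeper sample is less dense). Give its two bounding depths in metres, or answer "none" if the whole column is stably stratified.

182–247 m

Evaluate Δρ/ρ₀ = −αΔT + βΔS across each adjacent pair:
  27–112 m: −αΔT+βΔS = −(2.4 × 10⁻⁴)(-3.2)+(7.2 × 10⁻⁴)(-0.27) = 5.7 × 10⁻⁴ → stable
  112–162 m: −αΔT+βΔS = −(2.4 × 10⁻⁴)(-1.1)+(7.2 × 10⁻⁴)(+1.83) = 1.6 × 10⁻³ → stable
  162–182 m: −αΔT+βΔS = −(2.4 × 10⁻⁴)(-9.3)+(7.2 × 10⁻⁴)(-1.80) = 9.4 × 10⁻⁴ → stable
  182–247 m: −αΔT+βΔS = −(2.4 × 10⁻⁴)(+0.1)+(7.2 × 10⁻⁴)(-0.09) = -8.9 × 10⁻⁵ → UNSTABLE
The 182–247 m interval has Δρ < 0: lighter water underlies denser water.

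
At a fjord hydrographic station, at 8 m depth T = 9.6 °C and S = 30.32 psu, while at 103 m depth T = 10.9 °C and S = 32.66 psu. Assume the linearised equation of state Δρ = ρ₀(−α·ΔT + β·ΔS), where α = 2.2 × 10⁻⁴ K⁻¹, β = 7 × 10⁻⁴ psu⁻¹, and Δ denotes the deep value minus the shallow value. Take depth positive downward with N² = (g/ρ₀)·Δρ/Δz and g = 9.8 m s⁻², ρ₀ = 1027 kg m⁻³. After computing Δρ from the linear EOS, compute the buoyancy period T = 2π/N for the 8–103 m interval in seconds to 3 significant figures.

ΔT = +1.3 K, ΔS = +2.34 psu (deep − shallow).
Δρ/ρ₀ = −αΔT + βΔS = -2.86 × 10⁻⁴ + 1.638 × 10⁻³ = 1.352 × 10⁻³, so Δρ ≈ 1.389 kg m⁻³.
N² = (g/ρ₀)·Δρ/Δz = g·(Δρ/ρ₀)/Δz = 9.8 × 1.352 × 10⁻³ / 95 = 1.3947 × 10⁻⁴ s⁻².
N = √(1.3947 × 10⁻⁴) = 0.011810 rad s⁻¹ → T = 2π/N = 532.02 s ≈ 532 s.

532 s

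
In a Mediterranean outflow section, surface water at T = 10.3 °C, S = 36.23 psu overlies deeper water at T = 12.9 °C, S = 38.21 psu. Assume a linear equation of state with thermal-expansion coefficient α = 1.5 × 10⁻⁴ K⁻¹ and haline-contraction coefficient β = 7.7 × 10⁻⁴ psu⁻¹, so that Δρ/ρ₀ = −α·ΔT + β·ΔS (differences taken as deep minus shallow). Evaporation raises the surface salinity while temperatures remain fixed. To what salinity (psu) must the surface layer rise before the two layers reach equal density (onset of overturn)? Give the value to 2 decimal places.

37.70 psu

Neutral buoyancy requires −α(T_deep − T_surf) + β(S_deep − S_surf′) = 0.
S_surf′ = S_deep − (α/β)·ΔT = 38.21 − (1.5 × 10⁻⁴/7.7 × 10⁻⁴)·(+2.6) = 37.7035 psu.
Increase required: 37.7035 − 36.23 = 1.4735 psu.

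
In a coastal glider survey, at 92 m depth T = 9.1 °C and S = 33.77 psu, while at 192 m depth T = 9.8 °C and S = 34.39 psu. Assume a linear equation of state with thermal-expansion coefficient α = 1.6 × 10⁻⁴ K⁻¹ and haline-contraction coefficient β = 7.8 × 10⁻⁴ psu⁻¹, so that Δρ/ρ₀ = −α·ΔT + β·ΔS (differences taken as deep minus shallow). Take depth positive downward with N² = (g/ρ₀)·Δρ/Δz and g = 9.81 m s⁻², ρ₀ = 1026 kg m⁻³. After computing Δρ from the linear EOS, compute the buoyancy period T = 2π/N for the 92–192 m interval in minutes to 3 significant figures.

ΔT = +0.7 K, ΔS = +0.62 psu (deep − shallow).
Δρ/ρ₀ = −αΔT + βΔS = -1.12 × 10⁻⁴ + 4.836 × 10⁻⁴ = 3.716 × 10⁻⁴, so Δρ ≈ 0.3813 kg m⁻³.
N² = (g/ρ₀)·Δρ/Δz = g·(Δρ/ρ₀)/Δz = 9.81 × 3.716 × 10⁻⁴ / 100 = 3.6454 × 10⁻⁵ s⁻².
N = √(3.6454 × 10⁻⁵) = 6.0377 × 10⁻³ rad s⁻¹ → T = 2π/N = 1.0407 × 10³ s = 17.345 min ≈ 17.3 min.

17.3 min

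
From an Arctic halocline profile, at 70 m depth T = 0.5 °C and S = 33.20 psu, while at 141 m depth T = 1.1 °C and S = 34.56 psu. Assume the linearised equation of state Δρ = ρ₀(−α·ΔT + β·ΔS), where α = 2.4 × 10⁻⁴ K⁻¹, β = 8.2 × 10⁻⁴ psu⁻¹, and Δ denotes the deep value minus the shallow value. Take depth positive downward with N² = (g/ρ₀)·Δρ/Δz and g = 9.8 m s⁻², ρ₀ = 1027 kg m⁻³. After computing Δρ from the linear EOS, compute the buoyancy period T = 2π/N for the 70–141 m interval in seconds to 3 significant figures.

543 s

ΔT = +0.6 K, ΔS = +1.36 psu (deep − shallow).
Δρ/ρ₀ = −αΔT + βΔS = -1.44 × 10⁻⁴ + 1.1152 × 10⁻³ = 9.712 × 10⁻⁴, so Δρ ≈ 0.9974 kg m⁻³.
N² = (g/ρ₀)·Δρ/Δz = g·(Δρ/ρ₀)/Δz = 9.8 × 9.712 × 10⁻⁴ / 71 = 1.3405 × 10⁻⁴ s⁻².
N = √(1.3405 × 10⁻⁴) = 0.011578 rad s⁻¹ → T = 2π/N = 542.68 s ≈ 543 s.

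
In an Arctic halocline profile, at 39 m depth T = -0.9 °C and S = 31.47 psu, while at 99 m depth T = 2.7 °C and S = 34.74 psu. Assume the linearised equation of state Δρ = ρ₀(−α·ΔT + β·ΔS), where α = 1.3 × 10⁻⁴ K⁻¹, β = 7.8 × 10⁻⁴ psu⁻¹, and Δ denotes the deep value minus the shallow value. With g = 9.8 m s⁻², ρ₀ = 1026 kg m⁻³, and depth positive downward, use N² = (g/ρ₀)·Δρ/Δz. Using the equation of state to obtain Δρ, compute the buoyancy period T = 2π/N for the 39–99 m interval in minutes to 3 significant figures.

ΔT = +3.6 K, ΔS = +3.27 psu (deep − shallow).
Δρ/ρ₀ = −αΔT + βΔS = -4.68 × 10⁻⁴ + 2.5506 × 10⁻³ = 2.0826 × 10⁻³, so Δρ ≈ 2.137 kg m⁻³.
N² = (g/ρ₀)·Δρ/Δz = g·(Δρ/ρ₀)/Δz = 9.8 × 2.0826 × 10⁻³ / 60 = 3.4016 × 10⁻⁴ s⁻².
N = √(3.4016 × 10⁻⁴) = 0.018443 rad s⁻¹ → T = 2π/N = 340.68 s = 5.6780 min ≈ 5.68 min.

5.68 min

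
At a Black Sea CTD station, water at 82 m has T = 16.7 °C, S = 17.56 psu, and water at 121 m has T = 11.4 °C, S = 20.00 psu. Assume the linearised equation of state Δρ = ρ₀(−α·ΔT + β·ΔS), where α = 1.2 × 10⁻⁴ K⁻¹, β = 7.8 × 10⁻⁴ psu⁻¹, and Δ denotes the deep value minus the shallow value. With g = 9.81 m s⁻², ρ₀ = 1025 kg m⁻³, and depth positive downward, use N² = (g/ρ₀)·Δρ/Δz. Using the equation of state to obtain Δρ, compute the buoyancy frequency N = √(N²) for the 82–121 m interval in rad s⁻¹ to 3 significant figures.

0.0253 rad s⁻¹

ΔT = -5.3 K, ΔS = +2.44 psu (deep − shallow).
Δρ/ρ₀ = −αΔT + βΔS = 6.36 × 10⁻⁴ + 1.9032 × 10⁻³ = 2.5392 × 10⁻³, so Δρ ≈ 2.603 kg m⁻³.
N² = (g/ρ₀)·Δρ/Δz = g·(Δρ/ρ₀)/Δz = 9.81 × 2.5392 × 10⁻³ / 39 = 6.3871 × 10⁻⁴ s⁻².
N = √(6.3871 × 10⁻⁴) = 0.025273 rad s⁻¹ ≈ 0.0253 rad s⁻¹.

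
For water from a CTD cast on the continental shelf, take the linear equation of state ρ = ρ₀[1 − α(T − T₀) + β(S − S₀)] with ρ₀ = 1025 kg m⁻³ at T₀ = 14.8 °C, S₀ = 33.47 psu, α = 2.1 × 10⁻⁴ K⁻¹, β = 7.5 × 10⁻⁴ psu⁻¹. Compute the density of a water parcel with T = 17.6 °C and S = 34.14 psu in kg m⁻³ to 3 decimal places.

1024.912 kg m⁻³

T − T₀ = +2.8 K, S − S₀ = +0.67 psu.
Bracket = 1 − α·(+2.8) + β·(+0.67) = 1 + (-8.55 × 10⁻⁵) = 0.9999145.
ρ = 1025 × 0.9999145 = 1024.912 kg m⁻³.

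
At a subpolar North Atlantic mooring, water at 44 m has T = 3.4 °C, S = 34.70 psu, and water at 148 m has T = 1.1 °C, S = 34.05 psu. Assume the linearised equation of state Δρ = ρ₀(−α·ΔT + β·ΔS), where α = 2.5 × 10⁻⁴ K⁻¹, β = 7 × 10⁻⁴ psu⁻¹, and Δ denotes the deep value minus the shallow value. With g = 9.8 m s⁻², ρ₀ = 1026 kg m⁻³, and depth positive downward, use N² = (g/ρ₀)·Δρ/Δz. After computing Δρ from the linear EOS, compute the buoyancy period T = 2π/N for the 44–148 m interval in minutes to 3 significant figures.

31.1 min

ΔT = -2.3 K, ΔS = -0.65 psu (deep − shallow).
Δρ/ρ₀ = −αΔT + βΔS = 5.75 × 10⁻⁴ − 4.55 × 10⁻⁴ = 1.20 × 10⁻⁴, so Δρ ≈ 0.1231 kg m⁻³.
N² = (g/ρ₀)·Δρ/Δz = g·(Δρ/ρ₀)/Δz = 9.8 × 1.20 × 10⁻⁴ / 104 = 1.1308 × 10⁻⁵ s⁻².
N = √(1.1308 × 10⁻⁵) = 3.3627 × 10⁻³ rad s⁻¹ → T = 2π/N = 1.8685 × 10³ s = 31.142 min ≈ 31.1 min.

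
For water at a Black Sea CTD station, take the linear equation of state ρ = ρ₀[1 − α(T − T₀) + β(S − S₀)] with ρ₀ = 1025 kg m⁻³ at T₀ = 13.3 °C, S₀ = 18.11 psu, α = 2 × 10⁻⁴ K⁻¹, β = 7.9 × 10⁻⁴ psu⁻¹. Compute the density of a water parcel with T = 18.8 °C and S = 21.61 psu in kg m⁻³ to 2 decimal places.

1026.71 kg m⁻³

T − T₀ = +5.5 K, S − S₀ = +3.50 psu.
Bracket = 1 − α·(+5.5) + β·(+3.50) = 1 + (1.665 × 10⁻³) = 1.0016650.
ρ = 1025 × 1.0016650 = 1026.71 kg m⁻³.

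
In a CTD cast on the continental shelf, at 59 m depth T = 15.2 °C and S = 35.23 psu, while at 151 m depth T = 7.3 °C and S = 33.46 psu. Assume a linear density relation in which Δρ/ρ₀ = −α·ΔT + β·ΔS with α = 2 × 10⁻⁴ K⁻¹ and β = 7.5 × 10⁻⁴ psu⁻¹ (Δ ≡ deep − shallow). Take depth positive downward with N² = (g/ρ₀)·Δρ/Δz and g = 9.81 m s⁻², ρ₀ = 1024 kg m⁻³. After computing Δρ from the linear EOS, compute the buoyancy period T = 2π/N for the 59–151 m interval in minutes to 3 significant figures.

ΔT = -7.9 K, ΔS = -1.77 psu (deep − shallow).
Δρ/ρ₀ = −αΔT + βΔS = 1.58 × 10⁻³ − 1.3275 × 10⁻³ = 2.525 × 10⁻⁴, so Δρ ≈ 0.2586 kg m⁻³.
N² = (g/ρ₀)·Δρ/Δz = g·(Δρ/ρ₀)/Δz = 9.81 × 2.525 × 10⁻⁴ / 92 = 2.6924 × 10⁻⁵ s⁻².
N = √(2.6924 × 10⁻⁵) = 5.1888 × 10⁻³ rad s⁻¹ → T = 2π/N = 1.2109 × 10³ s = 20.182 min ≈ 20.2 min.

20.2 min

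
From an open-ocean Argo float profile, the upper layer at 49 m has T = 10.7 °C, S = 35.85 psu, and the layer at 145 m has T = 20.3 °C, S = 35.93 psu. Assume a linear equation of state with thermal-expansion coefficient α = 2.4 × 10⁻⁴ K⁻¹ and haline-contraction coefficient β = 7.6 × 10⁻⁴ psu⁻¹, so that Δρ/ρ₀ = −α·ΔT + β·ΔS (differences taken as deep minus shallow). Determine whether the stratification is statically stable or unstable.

ΔT = 20.3 − 10.7 = +9.6 K and ΔS = 35.93 − 35.85 = +0.08 psu (deep − shallow).
−αΔT = -2.304 × 10⁻³; βΔS = 6.08 × 10⁻⁵; sum Δρ/ρ₀ = -2.2432 × 10⁻³.
Δρ/ρ₀ < 0, so Δρ < 0: deeper water is lighter → statically unstable; the column would overturn.

unstable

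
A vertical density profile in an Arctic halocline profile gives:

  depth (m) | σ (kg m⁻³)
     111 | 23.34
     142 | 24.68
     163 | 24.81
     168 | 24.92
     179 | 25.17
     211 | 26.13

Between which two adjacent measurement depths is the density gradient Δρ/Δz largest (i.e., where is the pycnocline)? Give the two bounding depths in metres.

111–142 m

Compute the density gradient over each adjacent pair:
  111–142 m: Δρ/Δz = 1.34/31 = 0.043 kg m⁻⁴
  142–163 m: Δρ/Δz = 0.13/21 = 6.2 × 10⁻³ kg m⁻⁴
  163–168 m: Δρ/Δz = 0.11/5 = 0.022 kg m⁻⁴
  168–179 m: Δρ/Δz = 0.25/11 = 0.023 kg m⁻⁴
  179–211 m: Δρ/Δz = 0.96/32 = 0.030 kg m⁻⁴
The largest gradient is in the 111–142 m interval — the pycnocline.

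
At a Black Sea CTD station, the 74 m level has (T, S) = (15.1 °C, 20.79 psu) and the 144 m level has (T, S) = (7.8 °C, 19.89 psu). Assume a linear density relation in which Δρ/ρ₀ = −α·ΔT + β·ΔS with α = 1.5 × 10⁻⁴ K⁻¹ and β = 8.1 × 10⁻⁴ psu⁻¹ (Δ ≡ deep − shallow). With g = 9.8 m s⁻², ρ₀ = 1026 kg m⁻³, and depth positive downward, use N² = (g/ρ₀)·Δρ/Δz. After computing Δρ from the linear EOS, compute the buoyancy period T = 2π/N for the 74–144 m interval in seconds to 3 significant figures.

ΔT = -7.3 K, ΔS = -0.90 psu (deep − shallow).
Δρ/ρ₀ = −αΔT + βΔS = 1.095 × 10⁻³ − 7.29 × 10⁻⁴ = 3.66 × 10⁻⁴, so Δρ ≈ 0.3755 kg m⁻³.
N² = (g/ρ₀)·Δρ/Δz = g·(Δρ/ρ₀)/Δz = 9.8 × 3.66 × 10⁻⁴ / 70 = 5.1240 × 10⁻⁵ s⁻².
N = √(5.1240 × 10⁻⁵) = 7.1582 × 10⁻³ rad s⁻¹ → T = 2π/N = 877.76 s ≈ 878 s.

878 s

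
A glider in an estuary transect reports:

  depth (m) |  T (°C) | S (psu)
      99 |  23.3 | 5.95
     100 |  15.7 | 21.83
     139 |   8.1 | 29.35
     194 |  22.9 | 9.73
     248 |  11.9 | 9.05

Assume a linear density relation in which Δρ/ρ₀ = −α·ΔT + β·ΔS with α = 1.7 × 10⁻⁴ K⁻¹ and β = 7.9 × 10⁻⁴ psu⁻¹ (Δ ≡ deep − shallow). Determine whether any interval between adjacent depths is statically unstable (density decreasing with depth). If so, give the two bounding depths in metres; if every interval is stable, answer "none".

139–194 m

Evaluate Δρ/ρ₀ = −αΔT + βΔS across each adjacent pair:
  99–100 m: −αΔT+βΔS = −(1.7 × 10⁻⁴)(-7.6)+(7.9 × 10⁻⁴)(+15.88) = 0.014 → stable
  100–139 m: −αΔT+βΔS = −(1.7 × 10⁻⁴)(-7.6)+(7.9 × 10⁻⁴)(+7.52) = 7.2 × 10⁻³ → stable
  139–194 m: −αΔT+βΔS = −(1.7 × 10⁻⁴)(+14.8)+(7.9 × 10⁻⁴)(-19.62) = -0.018 → UNSTABLE
  194–248 m: −αΔT+βΔS = −(1.7 × 10⁻⁴)(-11.0)+(7.9 × 10⁻⁴)(-0.68) = 1.3 × 10⁻³ → stable
The 139–194 m interval has Δρ < 0: lighter water underlies denser water.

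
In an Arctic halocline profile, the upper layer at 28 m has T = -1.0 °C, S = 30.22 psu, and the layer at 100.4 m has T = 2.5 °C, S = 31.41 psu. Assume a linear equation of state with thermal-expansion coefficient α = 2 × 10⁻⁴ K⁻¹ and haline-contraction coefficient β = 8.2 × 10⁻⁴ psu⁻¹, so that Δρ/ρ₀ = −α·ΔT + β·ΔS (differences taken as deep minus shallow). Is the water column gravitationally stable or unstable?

ΔT = 2.5 − -1.0 = +3.5 K and ΔS = 31.41 − 30.22 = +1.19 psu (deep − shallow).
−αΔT = -7.00 × 10⁻⁴; βΔS = 9.758 × 10⁻⁴; sum Δρ/ρ₀ = 2.758 × 10⁻⁴.
Δρ/ρ₀ > 0, so Δρ > 0: deeper water is denser → statically stable.

stable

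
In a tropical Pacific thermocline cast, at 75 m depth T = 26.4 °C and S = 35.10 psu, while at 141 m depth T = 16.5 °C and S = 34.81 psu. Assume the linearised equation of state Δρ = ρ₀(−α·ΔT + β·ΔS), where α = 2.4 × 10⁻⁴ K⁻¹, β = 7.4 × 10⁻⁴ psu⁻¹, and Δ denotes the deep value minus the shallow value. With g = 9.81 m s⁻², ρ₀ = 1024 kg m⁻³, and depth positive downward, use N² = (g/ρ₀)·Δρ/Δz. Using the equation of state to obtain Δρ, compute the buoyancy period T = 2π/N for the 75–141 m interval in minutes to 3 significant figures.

ΔT = -9.9 K, ΔS = -0.29 psu (deep − shallow).
Δρ/ρ₀ = −αΔT + βΔS = 2.376 × 10⁻³ − 2.146 × 10⁻⁴ = 2.1614 × 10⁻³, so Δρ ≈ 2.213 kg m⁻³.
N² = (g/ρ₀)·Δρ/Δz = g·(Δρ/ρ₀)/Δz = 9.81 × 2.1614 × 10⁻³ / 66 = 3.2126 × 10⁻⁴ s⁻².
N = √(3.2126 × 10⁻⁴) = 0.017924 rad s⁻¹ → T = 2π/N = 350.55 s = 5.8425 min ≈ 5.84 min.

5.84 min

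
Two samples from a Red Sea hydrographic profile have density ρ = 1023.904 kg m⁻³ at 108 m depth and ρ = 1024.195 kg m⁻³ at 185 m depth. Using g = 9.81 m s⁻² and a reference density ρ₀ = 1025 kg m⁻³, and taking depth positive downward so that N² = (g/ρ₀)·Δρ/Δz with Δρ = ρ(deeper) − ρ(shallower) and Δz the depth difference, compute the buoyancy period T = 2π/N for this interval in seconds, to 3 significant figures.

Δρ = 1024.195 − 1023.904 = 0.291 kg m⁻³ over Δz = 185 − 108 = 77 m.
N² = (9.81/1025) × (0.291/77) = 3.6170 × 10⁻⁵ s⁻².
N = √(3.6170 × 10⁻⁵) = 6.0141 × 10⁻³ rad s⁻¹, so T = 2π/N = 1.0447 × 10³ s ≈ 1.04 × 10³ s.

1.04 × 10³ s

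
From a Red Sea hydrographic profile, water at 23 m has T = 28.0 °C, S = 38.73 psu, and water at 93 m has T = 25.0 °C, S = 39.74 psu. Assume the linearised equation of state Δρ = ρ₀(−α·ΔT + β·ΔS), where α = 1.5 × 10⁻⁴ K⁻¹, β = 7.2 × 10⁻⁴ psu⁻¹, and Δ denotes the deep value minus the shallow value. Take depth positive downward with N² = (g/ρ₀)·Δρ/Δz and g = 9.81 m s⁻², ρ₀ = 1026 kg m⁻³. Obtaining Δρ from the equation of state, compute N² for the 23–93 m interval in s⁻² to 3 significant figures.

1.65 × 10⁻⁴ s⁻²

ΔT = -3.0 K, ΔS = +1.01 psu (deep − shallow).
Δρ/ρ₀ = −αΔT + βΔS = 4.50 × 10⁻⁴ + 7.272 × 10⁻⁴ = 1.1772 × 10⁻³, so Δρ ≈ 1.208 kg m⁻³.
N² = (g/ρ₀)·Δρ/Δz = g·(Δρ/ρ₀)/Δz = 9.81 × 1.1772 × 10⁻³ / 70 = 1.6498 × 10⁻⁴ s⁻² ≈ 1.65 × 10⁻⁴ s⁻².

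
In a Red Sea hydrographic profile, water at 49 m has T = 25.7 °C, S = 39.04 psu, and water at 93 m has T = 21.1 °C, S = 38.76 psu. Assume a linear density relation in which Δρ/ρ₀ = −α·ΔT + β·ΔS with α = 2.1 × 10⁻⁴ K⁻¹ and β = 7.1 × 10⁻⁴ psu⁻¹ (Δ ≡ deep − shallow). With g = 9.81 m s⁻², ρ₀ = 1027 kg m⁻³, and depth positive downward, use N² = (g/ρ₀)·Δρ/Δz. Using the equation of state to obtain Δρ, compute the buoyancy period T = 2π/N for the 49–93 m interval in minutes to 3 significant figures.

8.01 min

ΔT = -4.6 K, ΔS = -0.28 psu (deep − shallow).
Δρ/ρ₀ = −αΔT + βΔS = 9.66 × 10⁻⁴ − 1.988 × 10⁻⁴ = 7.672 × 10⁻⁴, so Δρ ≈ 0.7879 kg m⁻³.
N² = (g/ρ₀)·Δρ/Δz = g·(Δρ/ρ₀)/Δz = 9.81 × 7.672 × 10⁻⁴ / 44 = 1.7105 × 10⁻⁴ s⁻².
N = √(1.7105 × 10⁻⁴) = 0.013079 rad s⁻¹ → T = 2π/N = 480.40 s = 8.0067 min ≈ 8.01 min.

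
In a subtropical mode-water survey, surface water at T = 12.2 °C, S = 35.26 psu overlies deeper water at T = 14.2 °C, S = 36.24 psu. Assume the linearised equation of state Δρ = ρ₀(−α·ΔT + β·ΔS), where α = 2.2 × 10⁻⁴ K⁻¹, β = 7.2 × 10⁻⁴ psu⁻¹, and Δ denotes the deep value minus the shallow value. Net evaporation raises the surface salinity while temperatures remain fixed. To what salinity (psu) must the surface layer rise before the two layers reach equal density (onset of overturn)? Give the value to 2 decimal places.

Neutral buoyancy requires −α(T_deep − T_surf) + β(S_deep − S_surf′) = 0.
S_surf′ = S_deep − (α/β)·ΔT = 36.24 − (2.2 × 10⁻⁴/7.2 × 10⁻⁴)·(+2.0) = 35.6289 psu.
Increase required: 35.6289 − 35.26 = 0.3689 psu.

35.63 psu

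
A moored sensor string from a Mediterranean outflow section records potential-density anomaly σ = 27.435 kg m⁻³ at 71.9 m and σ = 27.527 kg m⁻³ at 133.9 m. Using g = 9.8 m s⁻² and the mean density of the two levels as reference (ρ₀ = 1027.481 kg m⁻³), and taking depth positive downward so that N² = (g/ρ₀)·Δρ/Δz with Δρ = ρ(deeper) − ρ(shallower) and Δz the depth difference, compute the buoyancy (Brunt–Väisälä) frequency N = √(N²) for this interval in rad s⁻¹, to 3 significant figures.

Δρ = 1027.527 − 1027.435 = 0.092 kg m⁻³ over Δz = 133.9 − 71.9 = 62 m.
N² = (9.8/1027.481) × (0.092/62) = 1.4153 × 10⁻⁵ s⁻².
N = √(1.4153 × 10⁻⁵) = 3.7620 × 10⁻³ rad s⁻¹ ≈ 3.76 × 10⁻³ rad s⁻¹.

3.76 × 10⁻³ rad s⁻¹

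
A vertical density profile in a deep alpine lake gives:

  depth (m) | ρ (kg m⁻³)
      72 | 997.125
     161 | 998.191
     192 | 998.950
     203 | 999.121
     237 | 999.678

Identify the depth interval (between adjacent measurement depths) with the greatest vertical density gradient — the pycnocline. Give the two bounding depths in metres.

Compute the density gradient over each adjacent pair:
  72–161 m: Δρ/Δz = 1.066/89 = 0.012 kg m⁻⁴
  161–192 m: Δρ/Δz = 0.759/31 = 0.024 kg m⁻⁴
  192–203 m: Δρ/Δz = 0.171/11 = 0.016 kg m⁻⁴
  203–237 m: Δρ/Δz = 0.557/34 = 0.016 kg m⁻⁴
The largest gradient is in the 161–192 m interval — the pycnocline.

161–192 m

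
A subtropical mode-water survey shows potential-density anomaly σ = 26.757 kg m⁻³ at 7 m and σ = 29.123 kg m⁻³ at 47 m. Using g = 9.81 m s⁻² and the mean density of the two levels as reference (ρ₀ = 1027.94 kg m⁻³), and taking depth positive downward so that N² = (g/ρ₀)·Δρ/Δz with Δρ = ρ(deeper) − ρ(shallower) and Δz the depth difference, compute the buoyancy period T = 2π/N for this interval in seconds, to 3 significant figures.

264 s

Δρ = 1029.123 − 1026.757 = 2.366 kg m⁻³ over Δz = 47 − 7 = 40 m.
N² = (9.81/1027.94) × (2.366/40) = 5.6449 × 10⁻⁴ s⁻².
N = √(5.6449 × 10⁻⁴) = 0.023759 rad s⁻¹, so T = 2π/N = 264.45 s ≈ 264 s.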